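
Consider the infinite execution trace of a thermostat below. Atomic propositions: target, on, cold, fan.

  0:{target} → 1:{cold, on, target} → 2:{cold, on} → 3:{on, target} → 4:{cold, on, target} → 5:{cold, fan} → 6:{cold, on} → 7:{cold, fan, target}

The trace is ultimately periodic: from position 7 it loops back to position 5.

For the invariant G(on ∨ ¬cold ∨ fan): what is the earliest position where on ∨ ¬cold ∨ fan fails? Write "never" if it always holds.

never

on ∨ ¬cold ∨ fan holds at every position 0..7, and those are all the positions the trace ever visits, so the invariant G(on ∨ ¬cold ∨ fan) is never violated.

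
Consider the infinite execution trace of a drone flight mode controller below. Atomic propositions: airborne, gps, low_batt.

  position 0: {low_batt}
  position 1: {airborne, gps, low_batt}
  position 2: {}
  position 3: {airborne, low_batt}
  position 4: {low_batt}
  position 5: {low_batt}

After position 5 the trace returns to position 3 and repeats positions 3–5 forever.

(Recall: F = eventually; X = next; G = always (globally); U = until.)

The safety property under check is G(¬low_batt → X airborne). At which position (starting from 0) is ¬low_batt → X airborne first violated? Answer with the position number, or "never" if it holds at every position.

never

¬low_batt → X airborne holds at every position 0..5, and those are all the positions the trace ever visits, so the invariant G(¬low_batt → X airborne) is never violated.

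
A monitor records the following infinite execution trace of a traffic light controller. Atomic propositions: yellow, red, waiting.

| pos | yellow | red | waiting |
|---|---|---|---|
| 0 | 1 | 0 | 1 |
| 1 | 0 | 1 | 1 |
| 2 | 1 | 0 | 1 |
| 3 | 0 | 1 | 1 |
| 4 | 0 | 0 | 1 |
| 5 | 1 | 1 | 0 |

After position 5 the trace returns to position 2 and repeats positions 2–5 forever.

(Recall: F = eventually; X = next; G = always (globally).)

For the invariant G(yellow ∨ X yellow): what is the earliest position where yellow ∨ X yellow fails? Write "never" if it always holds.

Check yellow ∨ X yellow at each position in order: 0 ✓, 1 ✓, 2 ✓.
At position 3 the labels are {red, waiting} and the next position 4 has {waiting}, so yellow ∨ X yellow is false there. This is the first violation.

3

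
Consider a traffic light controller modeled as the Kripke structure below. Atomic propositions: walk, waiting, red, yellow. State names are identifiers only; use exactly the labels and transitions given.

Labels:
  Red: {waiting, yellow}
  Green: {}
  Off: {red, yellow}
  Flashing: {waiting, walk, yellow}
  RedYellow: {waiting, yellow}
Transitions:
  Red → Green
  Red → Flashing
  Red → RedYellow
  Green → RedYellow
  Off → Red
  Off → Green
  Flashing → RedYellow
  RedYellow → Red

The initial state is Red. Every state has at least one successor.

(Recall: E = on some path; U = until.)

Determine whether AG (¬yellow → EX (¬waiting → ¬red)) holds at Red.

Yes

States satisfying ¬yellow → EX (¬waiting → ¬red): {Red, Green, Off, Flashing, RedYellow}.
States satisfying AG (¬yellow → EX (¬waiting → ¬red)): {Red, Green, Off, Flashing, RedYellow}.
Every state reachable from Red satisfies ¬yellow → EX (¬waiting → ¬red).
Red ∈ Sat(AG (¬yellow → EX (¬waiting → ¬red))).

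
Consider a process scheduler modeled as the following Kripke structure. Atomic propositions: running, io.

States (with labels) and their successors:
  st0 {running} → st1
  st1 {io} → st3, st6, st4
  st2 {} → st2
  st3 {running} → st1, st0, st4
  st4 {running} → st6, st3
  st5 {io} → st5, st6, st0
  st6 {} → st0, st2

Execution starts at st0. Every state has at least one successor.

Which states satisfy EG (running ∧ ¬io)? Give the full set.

States satisfying running ∧ ¬io: {st0, st3, st4}.
States satisfying EG (running ∧ ¬io): {st3, st4}.

{st3, st4}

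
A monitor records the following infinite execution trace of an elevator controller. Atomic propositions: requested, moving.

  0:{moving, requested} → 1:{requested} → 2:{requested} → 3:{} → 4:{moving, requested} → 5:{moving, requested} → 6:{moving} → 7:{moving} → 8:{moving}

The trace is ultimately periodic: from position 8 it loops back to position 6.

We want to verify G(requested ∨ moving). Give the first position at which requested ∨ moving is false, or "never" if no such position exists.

Check requested ∨ moving at each position in order: 0 ✓, 1 ✓, 2 ✓.
At position 3 the labels are {}, so requested ∨ moving is false there. This is the first violation.

3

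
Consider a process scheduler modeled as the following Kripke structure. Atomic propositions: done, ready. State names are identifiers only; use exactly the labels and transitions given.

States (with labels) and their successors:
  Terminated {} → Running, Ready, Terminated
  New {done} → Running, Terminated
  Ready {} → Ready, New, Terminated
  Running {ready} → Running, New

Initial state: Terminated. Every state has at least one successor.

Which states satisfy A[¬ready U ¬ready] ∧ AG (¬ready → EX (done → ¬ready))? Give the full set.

States satisfying ¬ready: {Terminated, New, Ready}.
States satisfying A[¬ready U ¬ready]: {Terminated, New, Ready}.
States satisfying ¬ready → EX (done → ¬ready): {Terminated, New, Ready, Running}.
States satisfying AG (¬ready → EX (done → ¬ready)): {Terminated, New, Ready, Running}.
States satisfying A[¬ready U ¬ready] ∧ AG (¬ready → EX (done → ¬ready)): {Terminated, New, Ready}.

{Terminated, New, Ready}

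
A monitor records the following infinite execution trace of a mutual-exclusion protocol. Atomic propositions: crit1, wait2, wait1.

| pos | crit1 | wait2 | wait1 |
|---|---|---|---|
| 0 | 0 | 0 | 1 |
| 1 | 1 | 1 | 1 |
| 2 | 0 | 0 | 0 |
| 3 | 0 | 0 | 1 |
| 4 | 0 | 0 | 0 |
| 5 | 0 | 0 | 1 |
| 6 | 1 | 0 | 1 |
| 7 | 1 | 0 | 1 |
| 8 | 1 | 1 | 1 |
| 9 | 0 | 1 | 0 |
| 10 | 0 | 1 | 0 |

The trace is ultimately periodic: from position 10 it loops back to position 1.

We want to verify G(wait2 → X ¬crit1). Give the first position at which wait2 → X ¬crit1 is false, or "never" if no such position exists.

10

Check wait2 → X ¬crit1 at each position in order: 0 ✓, 1 ✓, 2 ✓, 3 ✓, 4 ✓, 5 ✓, 6 ✓, 7 ✓, 8 ✓, 9 ✓.
At position 10 the labels are {wait2} and the next position 1 has {crit1, wait1, wait2}, so wait2 → X ¬crit1 is false there. This is the first violation.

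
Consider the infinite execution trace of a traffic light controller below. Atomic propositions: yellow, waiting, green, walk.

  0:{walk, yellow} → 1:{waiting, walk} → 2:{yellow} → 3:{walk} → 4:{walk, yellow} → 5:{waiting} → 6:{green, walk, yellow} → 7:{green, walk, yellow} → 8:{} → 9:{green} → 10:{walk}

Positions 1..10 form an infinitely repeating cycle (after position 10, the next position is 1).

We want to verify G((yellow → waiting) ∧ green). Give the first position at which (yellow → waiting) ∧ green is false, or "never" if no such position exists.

0

At position 0 the labels are {walk, yellow}, so (yellow → waiting) ∧ green is false there. This is the first violation.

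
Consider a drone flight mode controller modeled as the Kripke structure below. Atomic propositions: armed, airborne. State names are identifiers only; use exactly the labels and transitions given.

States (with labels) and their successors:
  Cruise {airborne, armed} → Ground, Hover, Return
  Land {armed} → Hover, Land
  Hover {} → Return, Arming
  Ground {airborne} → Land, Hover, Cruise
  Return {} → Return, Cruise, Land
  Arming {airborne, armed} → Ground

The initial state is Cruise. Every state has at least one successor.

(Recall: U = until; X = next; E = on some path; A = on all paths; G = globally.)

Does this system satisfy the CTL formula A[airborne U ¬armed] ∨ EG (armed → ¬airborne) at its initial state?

Holds

States satisfying airborne: {Cruise, Ground, Arming}.
States satisfying ¬armed: {Hover, Ground, Return}.
States satisfying A[airborne U ¬armed]: {Cruise, Hover, Ground, Return, Arming}.
States satisfying armed → ¬airborne: {Land, Hover, Ground, Return}.
States satisfying EG (armed → ¬airborne): {Land, Hover, Ground, Return}.
States satisfying A[airborne U ¬armed] ∨ EG (armed → ¬airborne): {Cruise, Land, Hover, Ground, Return, Arming}.
Cruise ∈ Sat(A[airborne U ¬armed] ∨ EG (armed → ¬airborne)).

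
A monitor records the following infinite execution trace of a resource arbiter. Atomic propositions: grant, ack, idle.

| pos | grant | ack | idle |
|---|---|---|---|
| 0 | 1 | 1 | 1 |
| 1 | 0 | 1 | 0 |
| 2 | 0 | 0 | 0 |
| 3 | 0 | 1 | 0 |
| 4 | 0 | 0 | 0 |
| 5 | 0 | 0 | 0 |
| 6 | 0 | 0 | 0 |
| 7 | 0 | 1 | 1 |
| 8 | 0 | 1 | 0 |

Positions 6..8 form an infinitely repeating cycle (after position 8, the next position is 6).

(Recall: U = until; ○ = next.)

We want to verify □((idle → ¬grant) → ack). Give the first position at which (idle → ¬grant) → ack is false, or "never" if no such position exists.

2

Check (idle → ¬grant) → ack at each position in order: 0 ✓, 1 ✓.
At position 2 the labels are {}, so (idle → ¬grant) → ack is false there. This is the first violation.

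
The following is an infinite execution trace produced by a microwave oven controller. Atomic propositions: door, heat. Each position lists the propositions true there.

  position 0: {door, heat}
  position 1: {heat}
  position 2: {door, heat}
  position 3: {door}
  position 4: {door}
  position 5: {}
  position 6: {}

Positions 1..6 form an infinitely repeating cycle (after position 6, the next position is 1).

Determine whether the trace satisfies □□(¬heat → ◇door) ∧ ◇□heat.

No

□(¬heat → ◇door) holds at every position 0..6, and those are all positions ever visited, so □□(¬heat → ◇door) holds.
□heat is false at every position 0..6, so it never becomes true and ◇□heat fails.
At position 0: □□(¬heat → ◇door) is true; ◇□heat is false; so □□(¬heat → ◇door) ∧ ◇□heat is false.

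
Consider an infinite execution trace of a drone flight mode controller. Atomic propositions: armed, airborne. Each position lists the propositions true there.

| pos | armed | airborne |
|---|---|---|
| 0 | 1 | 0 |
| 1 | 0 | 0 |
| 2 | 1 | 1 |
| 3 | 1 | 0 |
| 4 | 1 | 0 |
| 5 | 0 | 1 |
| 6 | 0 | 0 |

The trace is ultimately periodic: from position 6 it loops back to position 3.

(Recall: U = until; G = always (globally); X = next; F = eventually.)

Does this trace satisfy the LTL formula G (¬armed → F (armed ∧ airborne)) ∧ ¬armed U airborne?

¬armed → F (armed ∧ airborne) must hold at every position from 0 onward. It fails at position 5, so G (¬armed → F (armed ∧ airborne)) is false.
Positions where ¬armed holds: 1, 5, 6.
Check F (armed ∧ airborne) at each: 1→ok, 5→fails, 6→fails.
Walking from position 0: at position 0, airborne has not yet held and ¬armed fails, so ¬armed U airborne is false.
At position 0: G (¬armed → F (armed ∧ airborne)) is false; ¬armed U airborne is false; so G (¬armed → F (armed ∧ airborne)) ∧ ¬armed U airborne is false.

Does not hold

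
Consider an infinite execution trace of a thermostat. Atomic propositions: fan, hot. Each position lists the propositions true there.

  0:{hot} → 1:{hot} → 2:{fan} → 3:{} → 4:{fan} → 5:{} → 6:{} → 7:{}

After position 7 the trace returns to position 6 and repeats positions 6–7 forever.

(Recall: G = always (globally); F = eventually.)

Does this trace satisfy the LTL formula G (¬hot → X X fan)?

No

¬hot → X X fan must hold at every position from 0 onward. It fails at position 3, so G (¬hot → X X fan) is false.
Positions where ¬hot holds: 2, 3, 4, 5, 6, 7.
Check X X fan at each: 2→ok, 3→fails, 4→fails, 5→fails, 6→fails, 7→fails.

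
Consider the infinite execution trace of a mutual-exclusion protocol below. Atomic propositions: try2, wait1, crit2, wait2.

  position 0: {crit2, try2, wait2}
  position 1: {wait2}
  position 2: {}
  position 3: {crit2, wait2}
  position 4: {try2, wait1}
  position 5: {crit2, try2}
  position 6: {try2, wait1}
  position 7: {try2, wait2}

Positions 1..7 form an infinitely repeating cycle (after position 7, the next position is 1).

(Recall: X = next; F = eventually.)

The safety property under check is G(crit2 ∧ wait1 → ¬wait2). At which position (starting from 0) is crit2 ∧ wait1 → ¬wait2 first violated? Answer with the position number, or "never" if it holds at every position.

crit2 ∧ wait1 → ¬wait2 holds at every position 0..7, and those are all the positions the trace ever visits, so the invariant G(crit2 ∧ wait1 → ¬wait2) is never violated.

never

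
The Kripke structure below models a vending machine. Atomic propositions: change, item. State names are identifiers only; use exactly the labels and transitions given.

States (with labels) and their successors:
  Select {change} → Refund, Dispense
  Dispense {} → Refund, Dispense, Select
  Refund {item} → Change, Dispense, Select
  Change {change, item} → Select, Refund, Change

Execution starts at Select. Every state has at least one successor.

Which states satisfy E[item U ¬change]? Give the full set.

States satisfying item: {Refund, Change}.
States satisfying ¬change: {Dispense, Refund}.
States satisfying E[item U ¬change]: {Dispense, Refund, Change}.

{Dispense, Refund, Change}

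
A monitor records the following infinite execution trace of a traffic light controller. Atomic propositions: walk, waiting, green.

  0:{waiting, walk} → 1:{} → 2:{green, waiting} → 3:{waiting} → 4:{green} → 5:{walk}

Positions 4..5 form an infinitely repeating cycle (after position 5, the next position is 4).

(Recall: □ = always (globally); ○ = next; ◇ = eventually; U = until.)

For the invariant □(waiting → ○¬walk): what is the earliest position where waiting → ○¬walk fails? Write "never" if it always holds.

never

waiting → ○¬walk holds at every position 0..5, and those are all the positions the trace ever visits, so the invariant □(waiting → ○¬walk) is never violated.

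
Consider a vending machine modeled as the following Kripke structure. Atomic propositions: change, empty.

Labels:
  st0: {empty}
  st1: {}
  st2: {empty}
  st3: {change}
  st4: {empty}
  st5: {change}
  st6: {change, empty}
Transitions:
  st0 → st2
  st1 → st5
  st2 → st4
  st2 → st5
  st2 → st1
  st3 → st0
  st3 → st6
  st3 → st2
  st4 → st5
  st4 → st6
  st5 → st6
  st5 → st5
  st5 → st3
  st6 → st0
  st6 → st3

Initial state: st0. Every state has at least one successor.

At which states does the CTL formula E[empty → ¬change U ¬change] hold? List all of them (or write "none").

{st0, st1, st2, st3, st4, st5}

States satisfying empty → ¬change: {st0, st1, st2, st3, st4, st5}.
States satisfying ¬change: {st0, st1, st2, st4}.
States satisfying E[empty → ¬change U ¬change]: {st0, st1, st2, st3, st4, st5}.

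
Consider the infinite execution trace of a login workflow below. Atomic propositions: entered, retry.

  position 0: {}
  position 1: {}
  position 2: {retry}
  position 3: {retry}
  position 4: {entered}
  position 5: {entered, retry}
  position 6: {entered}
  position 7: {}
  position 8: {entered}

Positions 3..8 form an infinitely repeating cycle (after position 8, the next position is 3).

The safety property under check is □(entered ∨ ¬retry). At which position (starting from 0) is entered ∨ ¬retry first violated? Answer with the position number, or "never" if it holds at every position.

2

Check entered ∨ ¬retry at each position in order: 0 ✓, 1 ✓.
At position 2 the labels are {retry}, so entered ∨ ¬retry is false there. This is the first violation.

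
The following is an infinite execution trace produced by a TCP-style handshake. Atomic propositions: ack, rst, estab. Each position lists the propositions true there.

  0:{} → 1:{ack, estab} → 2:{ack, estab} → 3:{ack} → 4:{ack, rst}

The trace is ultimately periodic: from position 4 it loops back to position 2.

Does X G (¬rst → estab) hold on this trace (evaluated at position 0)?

No

The position after 0 is 1; G (¬rst → estab) is false there.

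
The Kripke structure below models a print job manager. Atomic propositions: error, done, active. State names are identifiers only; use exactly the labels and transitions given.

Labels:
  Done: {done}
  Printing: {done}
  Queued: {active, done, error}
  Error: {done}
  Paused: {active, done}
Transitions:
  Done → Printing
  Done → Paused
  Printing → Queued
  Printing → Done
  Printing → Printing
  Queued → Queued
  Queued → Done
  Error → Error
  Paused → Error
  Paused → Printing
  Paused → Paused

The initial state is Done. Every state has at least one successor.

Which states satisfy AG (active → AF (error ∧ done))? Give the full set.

{Error}

States satisfying active → AF (error ∧ done): {Done, Printing, Queued, Error}.
States satisfying AG (active → AF (error ∧ done)): {Error}.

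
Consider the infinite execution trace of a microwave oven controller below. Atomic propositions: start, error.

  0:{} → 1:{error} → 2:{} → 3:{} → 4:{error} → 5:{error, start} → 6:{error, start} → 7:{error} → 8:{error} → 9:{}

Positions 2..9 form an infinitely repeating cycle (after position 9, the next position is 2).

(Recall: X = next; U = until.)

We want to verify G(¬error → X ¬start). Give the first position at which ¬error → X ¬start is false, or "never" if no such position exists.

never

¬error → X ¬start holds at every position 0..9, and those are all the positions the trace ever visits, so the invariant G(¬error → X ¬start) is never violated.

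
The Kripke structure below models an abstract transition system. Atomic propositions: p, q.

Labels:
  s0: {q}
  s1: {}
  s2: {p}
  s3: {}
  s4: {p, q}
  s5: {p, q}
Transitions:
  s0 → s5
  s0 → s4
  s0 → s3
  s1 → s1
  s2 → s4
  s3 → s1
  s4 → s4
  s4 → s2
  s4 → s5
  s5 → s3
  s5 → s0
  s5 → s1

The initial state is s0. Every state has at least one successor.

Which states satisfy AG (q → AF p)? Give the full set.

{s1, s3}

States satisfying q → AF p: {s1, s2, s3, s4, s5}.
States satisfying AG (q → AF p): {s1, s3}.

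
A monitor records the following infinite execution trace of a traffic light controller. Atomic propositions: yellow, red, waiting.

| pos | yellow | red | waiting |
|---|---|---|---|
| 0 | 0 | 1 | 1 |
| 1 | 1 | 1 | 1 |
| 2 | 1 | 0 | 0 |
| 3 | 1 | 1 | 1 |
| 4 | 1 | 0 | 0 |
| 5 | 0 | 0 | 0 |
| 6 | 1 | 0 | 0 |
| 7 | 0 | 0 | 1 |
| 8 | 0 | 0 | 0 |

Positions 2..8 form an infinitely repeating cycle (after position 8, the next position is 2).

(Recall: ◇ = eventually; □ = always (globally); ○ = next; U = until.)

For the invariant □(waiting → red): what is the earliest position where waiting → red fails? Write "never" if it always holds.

7

Check waiting → red at each position in order: 0 ✓, 1 ✓, 2 ✓, 3 ✓, 4 ✓, 5 ✓, 6 ✓.
At position 7 the labels are {waiting}, so waiting → red is false there. This is the first violation.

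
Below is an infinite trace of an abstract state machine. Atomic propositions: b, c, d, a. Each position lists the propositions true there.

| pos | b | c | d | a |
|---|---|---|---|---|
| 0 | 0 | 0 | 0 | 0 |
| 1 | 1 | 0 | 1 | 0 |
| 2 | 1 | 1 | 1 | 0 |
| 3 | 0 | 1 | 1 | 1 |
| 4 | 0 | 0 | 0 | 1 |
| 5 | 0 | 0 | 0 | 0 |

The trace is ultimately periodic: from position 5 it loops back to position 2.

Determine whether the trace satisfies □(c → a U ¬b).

c → a U ¬b must hold at every position from 0 onward. It fails at position 2, so □(c → a U ¬b) is false.
Positions where c holds: 2, 3.
Check a U ¬b at each: 2→fails, 3→ok.

Does not hold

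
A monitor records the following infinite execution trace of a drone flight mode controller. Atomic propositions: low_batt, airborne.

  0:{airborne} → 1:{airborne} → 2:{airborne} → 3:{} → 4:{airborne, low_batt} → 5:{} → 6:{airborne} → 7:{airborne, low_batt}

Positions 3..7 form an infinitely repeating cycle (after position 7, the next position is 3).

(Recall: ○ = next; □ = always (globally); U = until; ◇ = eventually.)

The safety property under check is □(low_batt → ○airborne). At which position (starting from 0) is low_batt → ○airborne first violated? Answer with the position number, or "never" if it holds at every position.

4

Check low_batt → ○airborne at each position in order: 0 ✓, 1 ✓, 2 ✓, 3 ✓.
At position 4 the labels are {airborne, low_batt} and the next position 5 has {}, so low_batt → ○airborne is false there. This is the first violation.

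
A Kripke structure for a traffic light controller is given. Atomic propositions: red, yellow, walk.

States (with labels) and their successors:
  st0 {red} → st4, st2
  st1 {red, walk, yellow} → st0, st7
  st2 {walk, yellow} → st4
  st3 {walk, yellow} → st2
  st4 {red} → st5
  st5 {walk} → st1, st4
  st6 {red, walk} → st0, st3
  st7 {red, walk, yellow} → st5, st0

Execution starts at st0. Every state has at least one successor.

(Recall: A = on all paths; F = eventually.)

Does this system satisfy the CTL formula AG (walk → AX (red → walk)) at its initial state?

Violated

States satisfying walk → AX (red → walk): {st0, st3, st4}.
States satisfying AG (walk → AX (red → walk)): ∅.
st1 is reachable from st0 and violates walk → AX (red → walk), so AG fails at st0.
st0 ∉ Sat(AG (walk → AX (red → walk))).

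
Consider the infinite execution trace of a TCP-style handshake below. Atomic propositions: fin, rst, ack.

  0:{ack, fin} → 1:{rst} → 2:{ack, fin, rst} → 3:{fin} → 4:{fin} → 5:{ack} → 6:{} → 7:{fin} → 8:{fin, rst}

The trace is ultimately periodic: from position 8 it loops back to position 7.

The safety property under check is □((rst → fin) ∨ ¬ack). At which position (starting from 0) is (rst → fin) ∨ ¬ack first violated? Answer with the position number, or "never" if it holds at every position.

(rst → fin) ∨ ¬ack holds at every position 0..8, and those are all the positions the trace ever visits, so the invariant □((rst → fin) ∨ ¬ack) is never violated.

never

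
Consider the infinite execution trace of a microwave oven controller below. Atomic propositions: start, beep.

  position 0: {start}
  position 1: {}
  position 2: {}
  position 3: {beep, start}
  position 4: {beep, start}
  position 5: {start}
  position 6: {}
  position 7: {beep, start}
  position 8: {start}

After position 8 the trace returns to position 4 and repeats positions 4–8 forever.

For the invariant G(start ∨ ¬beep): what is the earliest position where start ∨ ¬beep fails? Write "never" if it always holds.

never

start ∨ ¬beep holds at every position 0..8, and those are all the positions the trace ever visits, so the invariant G(start ∨ ¬beep) is never violated.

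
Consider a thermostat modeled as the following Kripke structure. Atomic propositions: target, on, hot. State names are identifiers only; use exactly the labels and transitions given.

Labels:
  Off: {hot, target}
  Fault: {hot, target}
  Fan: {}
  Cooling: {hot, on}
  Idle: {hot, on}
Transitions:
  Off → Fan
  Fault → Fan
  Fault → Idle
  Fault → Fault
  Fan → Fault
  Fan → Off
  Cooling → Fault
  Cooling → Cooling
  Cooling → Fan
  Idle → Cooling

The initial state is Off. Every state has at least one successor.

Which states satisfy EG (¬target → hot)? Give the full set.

{Fault, Cooling, Idle}

States satisfying ¬target → hot: {Off, Fault, Cooling, Idle}.
States satisfying EG (¬target → hot): {Fault, Cooling, Idle}.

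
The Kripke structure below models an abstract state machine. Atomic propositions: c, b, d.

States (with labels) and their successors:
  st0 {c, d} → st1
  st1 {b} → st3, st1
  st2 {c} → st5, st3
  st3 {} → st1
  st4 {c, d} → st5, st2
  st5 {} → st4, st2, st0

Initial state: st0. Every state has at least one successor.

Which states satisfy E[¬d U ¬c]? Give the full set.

States satisfying ¬d: {st1, st2, st3, st5}.
States satisfying ¬c: {st1, st3, st5}.
States satisfying E[¬d U ¬c]: {st1, st2, st3, st5}.

{st1, st2, st3, st5}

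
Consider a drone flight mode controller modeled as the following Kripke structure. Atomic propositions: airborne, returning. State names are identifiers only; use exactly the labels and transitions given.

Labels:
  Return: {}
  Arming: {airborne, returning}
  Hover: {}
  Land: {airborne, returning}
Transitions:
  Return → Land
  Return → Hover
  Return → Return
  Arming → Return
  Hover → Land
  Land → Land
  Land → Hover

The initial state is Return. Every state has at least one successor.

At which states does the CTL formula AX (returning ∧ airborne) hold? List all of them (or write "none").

States satisfying returning ∧ airborne: {Arming, Land}.
States satisfying AX (returning ∧ airborne): {Hover}.

{Hover}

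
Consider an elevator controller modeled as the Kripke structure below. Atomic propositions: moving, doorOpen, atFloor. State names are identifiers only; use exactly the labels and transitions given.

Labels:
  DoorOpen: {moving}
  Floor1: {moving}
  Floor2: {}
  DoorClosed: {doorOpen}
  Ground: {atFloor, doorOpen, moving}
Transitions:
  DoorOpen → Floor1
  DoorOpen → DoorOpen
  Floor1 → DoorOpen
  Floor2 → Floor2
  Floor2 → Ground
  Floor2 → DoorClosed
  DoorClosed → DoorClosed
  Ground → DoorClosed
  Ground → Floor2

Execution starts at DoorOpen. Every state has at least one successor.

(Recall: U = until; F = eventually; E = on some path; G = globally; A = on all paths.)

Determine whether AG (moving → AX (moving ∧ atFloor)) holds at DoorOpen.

States satisfying moving → AX (moving ∧ atFloor): {Floor2, DoorClosed}.
States satisfying AG (moving → AX (moving ∧ atFloor)): {DoorClosed}.
DoorOpen is reachable from DoorOpen and violates moving → AX (moving ∧ atFloor), so AG fails at DoorOpen.
DoorOpen ∉ Sat(AG (moving → AX (moving ∧ atFloor))).

Violated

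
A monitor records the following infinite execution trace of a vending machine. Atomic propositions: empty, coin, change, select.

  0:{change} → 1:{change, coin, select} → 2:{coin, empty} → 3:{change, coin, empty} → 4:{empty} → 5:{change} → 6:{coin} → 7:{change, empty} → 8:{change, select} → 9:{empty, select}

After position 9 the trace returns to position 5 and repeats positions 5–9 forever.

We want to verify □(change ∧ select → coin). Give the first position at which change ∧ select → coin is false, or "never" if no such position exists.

8

Check change ∧ select → coin at each position in order: 0 ✓, 1 ✓, 2 ✓, 3 ✓, 4 ✓, 5 ✓, 6 ✓, 7 ✓.
At position 8 the labels are {change, select}, so change ∧ select → coin is false there. This is the first violation.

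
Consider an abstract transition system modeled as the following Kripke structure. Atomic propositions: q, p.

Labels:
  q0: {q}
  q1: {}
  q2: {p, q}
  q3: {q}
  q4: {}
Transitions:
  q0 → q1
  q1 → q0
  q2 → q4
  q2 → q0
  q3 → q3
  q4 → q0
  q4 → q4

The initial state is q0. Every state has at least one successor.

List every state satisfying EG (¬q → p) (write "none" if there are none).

States satisfying ¬q → p: {q0, q2, q3}.
States satisfying EG (¬q → p): {q3}.

{q3}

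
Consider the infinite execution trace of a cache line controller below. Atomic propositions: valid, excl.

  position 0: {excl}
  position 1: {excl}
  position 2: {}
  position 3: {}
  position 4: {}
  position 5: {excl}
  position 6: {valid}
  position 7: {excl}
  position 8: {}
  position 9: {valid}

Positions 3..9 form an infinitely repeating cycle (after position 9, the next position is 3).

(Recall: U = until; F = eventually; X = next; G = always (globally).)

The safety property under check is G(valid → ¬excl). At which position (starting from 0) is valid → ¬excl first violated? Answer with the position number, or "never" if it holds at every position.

never

valid → ¬excl holds at every position 0..9, and those are all the positions the trace ever visits, so the invariant G(valid → ¬excl) is never violated.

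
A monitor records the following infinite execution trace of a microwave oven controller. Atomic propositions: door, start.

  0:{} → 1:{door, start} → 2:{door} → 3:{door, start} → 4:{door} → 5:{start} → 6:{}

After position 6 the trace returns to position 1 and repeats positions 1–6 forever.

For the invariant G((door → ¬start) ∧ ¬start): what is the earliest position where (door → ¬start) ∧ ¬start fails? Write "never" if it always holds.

1

Check (door → ¬start) ∧ ¬start at each position in order: 0 ✓.
At position 1 the labels are {door, start}, so (door → ¬start) ∧ ¬start is false there. This is the first violation.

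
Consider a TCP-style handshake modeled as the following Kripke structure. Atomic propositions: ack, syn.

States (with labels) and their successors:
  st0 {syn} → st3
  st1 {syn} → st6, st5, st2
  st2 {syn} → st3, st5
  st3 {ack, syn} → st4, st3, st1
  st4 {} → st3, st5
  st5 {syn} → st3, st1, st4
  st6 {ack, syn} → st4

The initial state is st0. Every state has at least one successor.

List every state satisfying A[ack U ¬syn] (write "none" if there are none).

{st4, st6}

States satisfying ack: {st3, st6}.
States satisfying ¬syn: {st4}.
States satisfying A[ack U ¬syn]: {st4, st6}.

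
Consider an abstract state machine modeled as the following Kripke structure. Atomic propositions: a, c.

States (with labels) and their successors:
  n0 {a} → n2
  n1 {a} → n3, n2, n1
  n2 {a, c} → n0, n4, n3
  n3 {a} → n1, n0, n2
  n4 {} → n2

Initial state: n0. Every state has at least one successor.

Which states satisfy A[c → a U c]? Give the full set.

States satisfying c → a: {n0, n1, n2, n3, n4}.
States satisfying c: {n2}.
States satisfying A[c → a U c]: {n0, n2, n4}.

{n0, n2, n4}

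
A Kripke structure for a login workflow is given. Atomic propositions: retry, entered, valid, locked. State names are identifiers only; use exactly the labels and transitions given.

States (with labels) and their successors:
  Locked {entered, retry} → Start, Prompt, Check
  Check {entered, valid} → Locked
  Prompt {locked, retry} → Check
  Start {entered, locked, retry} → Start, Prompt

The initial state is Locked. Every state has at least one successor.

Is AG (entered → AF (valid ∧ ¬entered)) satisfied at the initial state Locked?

Violated

States satisfying entered → AF (valid ∧ ¬entered): {Prompt}.
States satisfying AG (entered → AF (valid ∧ ¬entered)): ∅.
Check is reachable from Locked and violates entered → AF (valid ∧ ¬entered), so AG fails at Locked.
Locked ∉ Sat(AG (entered → AF (valid ∧ ¬entered))).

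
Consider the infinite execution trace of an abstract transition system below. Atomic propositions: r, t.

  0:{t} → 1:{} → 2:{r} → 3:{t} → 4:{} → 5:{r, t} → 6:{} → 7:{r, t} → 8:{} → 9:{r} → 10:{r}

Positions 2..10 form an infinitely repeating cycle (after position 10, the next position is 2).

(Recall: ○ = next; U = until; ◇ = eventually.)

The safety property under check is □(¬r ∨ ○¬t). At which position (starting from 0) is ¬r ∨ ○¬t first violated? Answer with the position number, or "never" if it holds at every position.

2

Check ¬r ∨ ○¬t at each position in order: 0 ✓, 1 ✓.
At position 2 the labels are {r} and the next position 3 has {t}, so ¬r ∨ ○¬t is false there. This is the first violation.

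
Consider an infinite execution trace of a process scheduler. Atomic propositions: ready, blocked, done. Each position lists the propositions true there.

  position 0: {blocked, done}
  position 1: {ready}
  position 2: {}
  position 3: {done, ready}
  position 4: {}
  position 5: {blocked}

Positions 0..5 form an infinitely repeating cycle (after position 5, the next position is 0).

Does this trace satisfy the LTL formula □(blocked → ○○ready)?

No

blocked → ○○ready must hold at every position from 0 onward. It fails at position 0, so □(blocked → ○○ready) is false.
Positions where blocked holds: 0, 5.
Check ○○ready at each: 0→fails, 5→ok.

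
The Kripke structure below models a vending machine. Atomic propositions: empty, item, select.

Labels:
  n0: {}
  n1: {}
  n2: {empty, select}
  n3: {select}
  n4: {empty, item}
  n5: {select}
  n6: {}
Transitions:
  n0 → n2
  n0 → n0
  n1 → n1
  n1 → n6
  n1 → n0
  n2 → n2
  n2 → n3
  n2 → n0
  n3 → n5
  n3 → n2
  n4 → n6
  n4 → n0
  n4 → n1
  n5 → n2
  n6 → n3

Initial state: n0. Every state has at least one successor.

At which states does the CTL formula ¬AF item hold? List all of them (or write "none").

States satisfying item: {n4}.
States satisfying AF item: {n4}.
States satisfying ¬AF item: {n0, n1, n2, n3, n5, n6}.

{n0, n1, n2, n3, n5, n6}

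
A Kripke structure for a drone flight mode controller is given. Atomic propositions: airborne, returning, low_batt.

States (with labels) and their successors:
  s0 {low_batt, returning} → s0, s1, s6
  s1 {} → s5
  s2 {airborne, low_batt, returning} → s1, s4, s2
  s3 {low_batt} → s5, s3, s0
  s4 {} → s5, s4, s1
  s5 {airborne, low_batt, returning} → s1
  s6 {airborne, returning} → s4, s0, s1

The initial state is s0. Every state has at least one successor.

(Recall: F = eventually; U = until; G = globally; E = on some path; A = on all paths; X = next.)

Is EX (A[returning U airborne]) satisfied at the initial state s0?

States satisfying A[returning U airborne]: {s2, s5, s6}.
States satisfying EX (A[returning U airborne]): {s0, s1, s2, s3, s4}.
s0 ∈ Sat(EX (A[returning U airborne])).

Holds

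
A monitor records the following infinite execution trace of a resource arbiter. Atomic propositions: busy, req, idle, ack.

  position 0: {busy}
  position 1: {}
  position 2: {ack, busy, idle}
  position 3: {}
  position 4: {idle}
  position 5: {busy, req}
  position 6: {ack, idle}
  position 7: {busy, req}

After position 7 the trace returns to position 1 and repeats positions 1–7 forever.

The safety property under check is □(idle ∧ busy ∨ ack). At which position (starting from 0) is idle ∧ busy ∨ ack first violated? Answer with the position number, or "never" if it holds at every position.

0

At position 0 the labels are {busy}, so idle ∧ busy ∨ ack is false there. This is the first violation.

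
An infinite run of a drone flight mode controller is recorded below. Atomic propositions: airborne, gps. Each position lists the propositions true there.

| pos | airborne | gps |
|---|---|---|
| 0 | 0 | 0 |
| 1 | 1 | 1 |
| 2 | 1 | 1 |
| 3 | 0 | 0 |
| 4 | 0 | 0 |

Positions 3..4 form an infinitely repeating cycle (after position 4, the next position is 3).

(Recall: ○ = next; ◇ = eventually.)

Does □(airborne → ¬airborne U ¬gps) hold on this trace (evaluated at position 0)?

airborne → ¬airborne U ¬gps must hold at every position from 0 onward. It fails at position 1, so □(airborne → ¬airborne U ¬gps) is false.
Positions where airborne holds: 1, 2.
Check ¬airborne U ¬gps at each: 1→fails, 2→fails.

No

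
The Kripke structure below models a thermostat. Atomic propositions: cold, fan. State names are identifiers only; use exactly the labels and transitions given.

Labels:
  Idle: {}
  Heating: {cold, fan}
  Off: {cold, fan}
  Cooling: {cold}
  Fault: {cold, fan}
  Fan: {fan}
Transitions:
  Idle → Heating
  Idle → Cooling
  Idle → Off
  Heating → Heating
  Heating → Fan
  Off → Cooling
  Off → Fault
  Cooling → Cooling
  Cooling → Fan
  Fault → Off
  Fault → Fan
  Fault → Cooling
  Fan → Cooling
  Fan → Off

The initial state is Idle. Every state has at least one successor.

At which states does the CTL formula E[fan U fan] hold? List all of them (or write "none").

{Heating, Off, Fault, Fan}

States satisfying fan: {Heating, Off, Fault, Fan}.
States satisfying E[fan U fan]: {Heating, Off, Fault, Fan}.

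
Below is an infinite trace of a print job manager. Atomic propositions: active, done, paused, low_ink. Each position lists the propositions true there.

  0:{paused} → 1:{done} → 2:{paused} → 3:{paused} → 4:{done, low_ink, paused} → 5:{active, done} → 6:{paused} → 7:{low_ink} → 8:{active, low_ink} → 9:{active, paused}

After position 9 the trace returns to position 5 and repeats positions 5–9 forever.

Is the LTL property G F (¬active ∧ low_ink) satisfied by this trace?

Yes

F (¬active ∧ low_ink) holds at every position 0..9, and those are all positions ever visited, so G F (¬active ∧ low_ink) holds.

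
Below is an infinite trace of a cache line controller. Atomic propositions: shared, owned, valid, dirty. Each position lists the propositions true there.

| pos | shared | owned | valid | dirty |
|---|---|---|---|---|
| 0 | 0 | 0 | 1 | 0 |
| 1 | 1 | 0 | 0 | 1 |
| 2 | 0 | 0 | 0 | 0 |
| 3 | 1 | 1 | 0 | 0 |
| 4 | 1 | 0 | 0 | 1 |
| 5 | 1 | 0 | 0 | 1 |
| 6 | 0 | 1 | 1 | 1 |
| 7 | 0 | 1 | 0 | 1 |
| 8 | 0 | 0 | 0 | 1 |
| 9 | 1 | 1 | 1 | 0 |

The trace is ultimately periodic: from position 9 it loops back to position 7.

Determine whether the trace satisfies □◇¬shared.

◇¬shared holds at every position 0..9, and those are all positions ever visited, so □◇¬shared holds.

Holds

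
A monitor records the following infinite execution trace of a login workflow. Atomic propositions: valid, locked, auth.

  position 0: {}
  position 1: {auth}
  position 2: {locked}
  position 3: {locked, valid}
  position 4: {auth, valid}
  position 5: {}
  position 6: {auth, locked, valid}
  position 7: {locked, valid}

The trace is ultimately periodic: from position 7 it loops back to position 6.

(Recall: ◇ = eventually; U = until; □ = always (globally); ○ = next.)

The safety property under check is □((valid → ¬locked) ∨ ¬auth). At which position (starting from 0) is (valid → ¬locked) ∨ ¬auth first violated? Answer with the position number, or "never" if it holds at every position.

6

Check (valid → ¬locked) ∨ ¬auth at each position in order: 0 ✓, 1 ✓, 2 ✓, 3 ✓, 4 ✓, 5 ✓.
At position 6 the labels are {auth, locked, valid}, so (valid → ¬locked) ∨ ¬auth is false there. This is the first violation.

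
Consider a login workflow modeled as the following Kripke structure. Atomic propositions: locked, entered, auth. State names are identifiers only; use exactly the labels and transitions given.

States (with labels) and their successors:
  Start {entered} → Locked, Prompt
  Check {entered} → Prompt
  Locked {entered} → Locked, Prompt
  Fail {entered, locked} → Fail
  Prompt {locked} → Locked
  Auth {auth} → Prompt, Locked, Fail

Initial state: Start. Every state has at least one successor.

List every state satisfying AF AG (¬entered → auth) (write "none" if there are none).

{Fail}

States satisfying AG (¬entered → auth): {Fail}.
States satisfying AF AG (¬entered → auth): {Fail}.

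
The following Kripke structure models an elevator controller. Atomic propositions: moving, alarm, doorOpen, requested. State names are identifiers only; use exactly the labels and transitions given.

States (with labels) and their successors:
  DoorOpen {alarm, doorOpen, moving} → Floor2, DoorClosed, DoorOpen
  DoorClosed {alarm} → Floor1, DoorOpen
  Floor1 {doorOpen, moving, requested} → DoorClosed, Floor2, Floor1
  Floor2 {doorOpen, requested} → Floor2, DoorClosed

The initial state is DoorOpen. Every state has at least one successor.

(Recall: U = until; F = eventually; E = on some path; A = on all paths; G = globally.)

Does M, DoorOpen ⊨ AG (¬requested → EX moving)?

States satisfying ¬requested → EX moving: {DoorOpen, DoorClosed, Floor1, Floor2}.
States satisfying AG (¬requested → EX moving): {DoorOpen, DoorClosed, Floor1, Floor2}.
Every state reachable from DoorOpen satisfies ¬requested → EX moving.
DoorOpen ∈ Sat(AG (¬requested → EX moving)).

Satisfied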